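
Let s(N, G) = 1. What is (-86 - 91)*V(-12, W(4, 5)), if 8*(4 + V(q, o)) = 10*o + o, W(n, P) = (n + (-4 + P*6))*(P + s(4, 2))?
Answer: -86199/2 ≈ -43100.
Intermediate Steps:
W(n, P) = (1 + P)*(-4 + n + 6*P) (W(n, P) = (n + (-4 + P*6))*(P + 1) = (n + (-4 + 6*P))*(1 + P) = (-4 + n + 6*P)*(1 + P) = (1 + P)*(-4 + n + 6*P))
V(q, o) = -4 + 11*o/8 (V(q, o) = -4 + (10*o + o)/8 = -4 + (11*o)/8 = -4 + 11*o/8)
(-86 - 91)*V(-12, W(4, 5)) = (-86 - 91)*(-4 + 11*(-4 + 4 + 2*5 + 6*5² + 5*4)/8) = -177*(-4 + 11*(-4 + 4 + 10 + 6*25 + 20)/8) = -177*(-4 + 11*(-4 + 4 + 10 + 150 + 20)/8) = -177*(-4 + (11/8)*180) = -177*(-4 + 495/2) = -177*487/2 = -86199/2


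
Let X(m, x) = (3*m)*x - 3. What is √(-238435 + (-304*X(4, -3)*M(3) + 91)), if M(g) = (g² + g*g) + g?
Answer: 2*√2658 ≈ 103.11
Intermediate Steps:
X(m, x) = -3 + 3*m*x (X(m, x) = 3*m*x - 3 = -3 + 3*m*x)
M(g) = g + 2*g² (M(g) = (g² + g²) + g = 2*g² + g = g + 2*g²)
√(-238435 + (-304*X(4, -3)*M(3) + 91)) = √(-238435 + (-304*(-3 + 3*4*(-3))*3*(1 + 2*3) + 91)) = √(-238435 + (-304*(-3 - 36)*3*(1 + 6) + 91)) = √(-238435 + (-(-11856)*3*7 + 91)) = √(-238435 + (-(-11856)*21 + 91)) = √(-238435 + (-304*(-819) + 91)) = √(-238435 + (248976 + 91)) = √(-238435 + 249067) = √10632 = 2*√2658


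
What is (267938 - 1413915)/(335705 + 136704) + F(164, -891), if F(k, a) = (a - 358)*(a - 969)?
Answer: 5057470499/2177 ≈ 2.3231e+6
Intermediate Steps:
F(k, a) = (-969 + a)*(-358 + a) (F(k, a) = (-358 + a)*(-969 + a) = (-969 + a)*(-358 + a))
(267938 - 1413915)/(335705 + 136704) + F(164, -891) = (267938 - 1413915)/(335705 + 136704) + (346902 + (-891)² - 1327*(-891)) = -1145977/472409 + (346902 + 793881 + 1182357) = -1145977*1/472409 + 2323140 = -5281/2177 + 2323140 = 5057470499/2177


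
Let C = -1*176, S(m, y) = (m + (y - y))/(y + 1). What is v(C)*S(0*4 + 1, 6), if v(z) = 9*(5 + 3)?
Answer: 72/7 ≈ 10.286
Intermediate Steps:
S(m, y) = m/(1 + y) (S(m, y) = (m + 0)/(1 + y) = m/(1 + y))
C = -176
v(z) = 72 (v(z) = 9*8 = 72)
v(C)*S(0*4 + 1, 6) = 72*((0*4 + 1)/(1 + 6)) = 72*((0 + 1)/7) = 72*(1*(⅐)) = 72*(⅐) = 72/7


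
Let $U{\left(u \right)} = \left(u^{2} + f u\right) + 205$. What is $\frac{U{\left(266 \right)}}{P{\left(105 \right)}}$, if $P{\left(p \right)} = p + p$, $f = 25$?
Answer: $\frac{77611}{210} \approx 369.58$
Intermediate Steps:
$U{\left(u \right)} = 205 + u^{2} + 25 u$ ($U{\left(u \right)} = \left(u^{2} + 25 u\right) + 205 = 205 + u^{2} + 25 u$)
$P{\left(p \right)} = 2 p$
$\frac{U{\left(266 \right)}}{P{\left(105 \right)}} = \frac{205 + 266^{2} + 25 \cdot 266}{2 \cdot 105} = \frac{205 + 70756 + 6650}{210} = 77611 \cdot \frac{1}{210} = \frac{77611}{210}$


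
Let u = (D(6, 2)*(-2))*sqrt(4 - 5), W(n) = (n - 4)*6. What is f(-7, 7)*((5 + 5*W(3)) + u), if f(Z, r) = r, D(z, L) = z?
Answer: -175 - 84*I ≈ -175.0 - 84.0*I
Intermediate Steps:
W(n) = -24 + 6*n (W(n) = (-4 + n)*6 = -24 + 6*n)
u = -12*I (u = (6*(-2))*sqrt(4 - 5) = -12*I ≈ -12.0*I)
f(-7, 7)*((5 + 5*W(3)) + u) = 7*((5 + 5*(-24 + 6*3)) - 12*I) = 7*((5 + 5*(-24 + 18)) - 12*I) = 7*((5 + 5*(-6)) - 12*I) = 7*((5 - 30) - 12*I) = 7*(-25 - 12*I) = -175 - 84*I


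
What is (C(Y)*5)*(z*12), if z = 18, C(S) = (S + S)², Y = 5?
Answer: 108000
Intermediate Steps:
C(S) = 4*S² (C(S) = (2*S)² = 4*S²)
(C(Y)*5)*(z*12) = ((4*5²)*5)*(18*12) = ((4*25)*5)*216 = (100*5)*216 = 500*216 = 108000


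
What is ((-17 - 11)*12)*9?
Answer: -3024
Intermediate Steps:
((-17 - 11)*12)*9 = -28*12*9 = -336*9 = -3024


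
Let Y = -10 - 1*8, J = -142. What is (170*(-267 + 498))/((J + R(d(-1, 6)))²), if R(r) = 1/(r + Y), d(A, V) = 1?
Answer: 108086/55545 ≈ 1.9459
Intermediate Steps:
Y = -18 (Y = -10 - 8 = -18)
R(r) = 1/(-18 + r) (R(r) = 1/(r - 18) = 1/(-18 + r))
(170*(-267 + 498))/((J + R(d(-1, 6)))²) = (170*(-267 + 498))/((-142 + 1/(-18 + 1))²) = (170*231)/((-142 + 1/(-17))²) = 39270/((-142 - 1/17)²) = 39270/((-2415/17)²) = 39270/(5832225/289) = 39270*(289/5832225) = 108086/55545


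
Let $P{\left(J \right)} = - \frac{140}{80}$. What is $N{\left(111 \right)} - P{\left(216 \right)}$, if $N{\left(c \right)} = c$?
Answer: $\frac{451}{4} \approx 112.75$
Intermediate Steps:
$P{\left(J \right)} = - \frac{7}{4}$ ($P{\left(J \right)} = \left(-140\right) \frac{1}{80} = - \frac{7}{4}$)
$N{\left(111 \right)} - P{\left(216 \right)} = 111 - - \frac{7}{4} = 111 + \frac{7}{4} = \frac{451}{4}$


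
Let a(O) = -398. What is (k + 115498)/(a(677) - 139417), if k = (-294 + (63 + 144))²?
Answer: -123067/139815 ≈ -0.88021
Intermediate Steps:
k = 7569 (k = (-294 + 207)² = (-87)² = 7569)
(k + 115498)/(a(677) - 139417) = (7569 + 115498)/(-398 - 139417) = 123067/(-139815) = 123067*(-1/139815) = -123067/139815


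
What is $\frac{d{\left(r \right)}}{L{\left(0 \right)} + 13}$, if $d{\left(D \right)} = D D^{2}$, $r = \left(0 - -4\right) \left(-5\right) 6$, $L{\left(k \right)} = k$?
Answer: $- \frac{1728000}{13} \approx -1.3292 \cdot 10^{5}$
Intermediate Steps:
$r = -120$ ($r = \left(0 + 4\right) \left(-5\right) 6 = 4 \left(-5\right) 6 = \left(-20\right) 6 = -120$)
$d{\left(D \right)} = D^{3}$
$\frac{d{\left(r \right)}}{L{\left(0 \right)} + 13} = \frac{\left(-120\right)^{3}}{0 + 13} = - \frac{1728000}{13}$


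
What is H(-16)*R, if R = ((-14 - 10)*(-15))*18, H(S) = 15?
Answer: 97200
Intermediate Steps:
R = 6480 (R = -24*(-15)*18 = 360*18 = 6480)
H(-16)*R = 15*6480 = 97200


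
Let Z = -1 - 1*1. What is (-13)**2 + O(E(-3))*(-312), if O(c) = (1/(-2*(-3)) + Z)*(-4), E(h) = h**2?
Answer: -2119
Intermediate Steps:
Z = -2 (Z = -1 - 1 = -2)
O(c) = 22/3 (O(c) = (1/(-2*(-3)) - 2)*(-4) = (1/6 - 2)*(-4) = -11/6*(-4) = 22/3)
(-13)**2 + O(E(-3))*(-312) = (-13)**2 + (22/3)*(-312) = 169 - 2288 = -2119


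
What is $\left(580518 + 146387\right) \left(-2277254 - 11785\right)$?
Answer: $-1663913894295$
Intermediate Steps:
$\left(580518 + 146387\right) \left(-2277254 - 11785\right) = 726905 \left(-2289039\right) = -1663913894295$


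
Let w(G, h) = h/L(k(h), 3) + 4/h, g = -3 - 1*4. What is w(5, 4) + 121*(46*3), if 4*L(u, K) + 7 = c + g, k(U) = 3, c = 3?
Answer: 183673/11 ≈ 16698.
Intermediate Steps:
g = -7 (g = -3 - 4 = -7)
L(u, K) = -11/4 (L(u, K) = -7/4 + (3 - 7)/4 = -7/4 + (1/4)*(-4) = -7/4 - 1 = -11/4)
w(G, h) = 4/h - 4*h/11 (w(G, h) = h/(-11/4) + 4/h = h*(-4/11) + 4/h = -4*h/11 + 4/h = 4/h - 4*h/11)
w(5, 4) + 121*(46*3) = (4/4 - 4/11*4) + 121*(46*3) = (4*(1/4) - 16/11) + 121*138 = (1 - 16/11) + 16698 = -5/11 + 16698 = 183673/11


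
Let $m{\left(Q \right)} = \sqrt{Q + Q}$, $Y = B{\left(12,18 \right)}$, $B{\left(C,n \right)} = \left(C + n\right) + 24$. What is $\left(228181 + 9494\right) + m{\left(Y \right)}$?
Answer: $237675 + 6 \sqrt{3} \approx 2.3769 \cdot 10^{5}$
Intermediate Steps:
$B{\left(C,n \right)} = 24 + C + n$
$Y = 54$ ($Y = 24 + 12 + 18 = 54$)
$m{\left(Q \right)} = \sqrt{2} \sqrt{Q}$ ($m{\left(Q \right)} = \sqrt{2 Q} = \sqrt{2} \sqrt{Q}$)
$\left(228181 + 9494\right) + m{\left(Y \right)} = \left(228181 + 9494\right) + \sqrt{2} \sqrt{54} = 237675 + \sqrt{2} \cdot 3 \sqrt{6} = 237675 + 6 \sqrt{3}$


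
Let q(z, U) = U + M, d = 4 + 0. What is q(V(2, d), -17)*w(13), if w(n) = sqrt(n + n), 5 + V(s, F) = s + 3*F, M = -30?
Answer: -47*sqrt(26) ≈ -239.65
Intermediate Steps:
d = 4
V(s, F) = -5 + s + 3*F (V(s, F) = -5 + (s + 3*F) = -5 + s + 3*F)
q(z, U) = -30 + U (q(z, U) = U - 30 = -30 + U)
w(n) = sqrt(2)*sqrt(n) (w(n) = sqrt(2*n) = sqrt(2)*sqrt(n))
q(V(2, d), -17)*w(13) = (-30 - 17)*(sqrt(2)*sqrt(13)) = -47*sqrt(26)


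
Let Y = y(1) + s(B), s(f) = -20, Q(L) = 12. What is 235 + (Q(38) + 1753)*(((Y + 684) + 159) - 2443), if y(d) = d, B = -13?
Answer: -2857300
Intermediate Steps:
Y = -19 (Y = 1 - 20 = -19)
235 + (Q(38) + 1753)*(((Y + 684) + 159) - 2443) = 235 + (12 + 1753)*(((-19 + 684) + 159) - 2443) = 235 + 1765*((665 + 159) - 2443) = 235 + 1765*(824 - 2443) = 235 + 1765*(-1619) = 235 - 2857535 = -2857300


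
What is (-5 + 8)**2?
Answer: 9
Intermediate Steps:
(-5 + 8)**2 = 3**2 = 9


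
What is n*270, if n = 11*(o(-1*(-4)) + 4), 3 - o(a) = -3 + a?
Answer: 17820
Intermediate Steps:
o(a) = 6 - a (o(a) = 3 - (-3 + a) = 3 + (3 - a) = 6 - a)
n = 66 (n = 11*((6 - (-1)*(-4)) + 4) = 11*((6 - 1*4) + 4) = 11*((6 - 4) + 4) = 11*(2 + 4) = 11*6 = 66)
n*270 = 66*270 = 17820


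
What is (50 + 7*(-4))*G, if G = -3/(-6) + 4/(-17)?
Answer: 99/17 ≈ 5.8235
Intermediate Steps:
G = 9/34 (G = -3*(-1/6) + 4*(-1/17) = 1/2 - 4/17 = 9/34 ≈ 0.26471)
(50 + 7*(-4))*G = (50 + 7*(-4))*(9/34) = (50 - 28)*(9/34) = 22*(9/34) = 99/17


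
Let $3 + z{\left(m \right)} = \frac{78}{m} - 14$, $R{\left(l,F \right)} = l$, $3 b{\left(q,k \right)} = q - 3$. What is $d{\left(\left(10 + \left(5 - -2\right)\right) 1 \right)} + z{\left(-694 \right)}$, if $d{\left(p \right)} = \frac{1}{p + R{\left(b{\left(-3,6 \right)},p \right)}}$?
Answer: $- \frac{88723}{5205} \approx -17.046$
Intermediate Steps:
$b{\left(q,k \right)} = -1 + \frac{q}{3}$ ($b{\left(q,k \right)} = \frac{q - 3}{3} = \frac{-3 + q}{3} = -1 + \frac{q}{3}$)
$d{\left(p \right)} = \frac{1}{-2 + p}$ ($d{\left(p \right)} = \frac{1}{p + \left(-1 + \frac{1}{3} \left(-3\right)\right)} = \frac{1}{p - 2} = \frac{1}{-2 + p}$)
$z{\left(m \right)} = -17 + \frac{78}{m}$ ($z{\left(m \right)} = -3 - \left(14 - \frac{78}{m}\right) = -17 + \frac{78}{m}$)
$d{\left(\left(10 + \left(5 - -2\right)\right) 1 \right)} + z{\left(-694 \right)} = \frac{1}{-2 + \left(10 + \left(5 - -2\right)\right) 1} - \left(17 - \frac{78}{-694}\right) = \frac{1}{-2 + \left(10 + \left(5 + 2\right)\right) 1} + \left(-17 + 78 \left(- \frac{1}{694}\right)\right) = \frac{1}{-2 + \left(10 + 7\right) 1} - \frac{5938}{347} = \frac{1}{-2 + 17 \cdot 1} - \frac{5938}{347} = \frac{1}{-2 + 17} - \frac{5938}{347} = \frac{1}{15} - \frac{5938}{347} = - \frac{88723}{5205}$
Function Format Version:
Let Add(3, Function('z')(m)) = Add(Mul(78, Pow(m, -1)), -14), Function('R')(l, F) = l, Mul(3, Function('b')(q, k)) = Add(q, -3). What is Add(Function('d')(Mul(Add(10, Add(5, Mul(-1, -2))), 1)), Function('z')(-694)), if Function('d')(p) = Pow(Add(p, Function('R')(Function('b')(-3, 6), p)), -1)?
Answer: Rational(-88723, 5205) ≈ -17.046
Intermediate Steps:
Function('b')(q, k) = Add(-1, Mul(Rational(1, 3), q)) (Function('b')(q, k) = Mul(Rational(1, 3), Add(q, -3)) = Mul(Rational(1, 3), Add(-3, q)) = Add(-1, Mul(Rational(1, 3), q)))
Function('d')(p) = Pow(Add(-2, p), -1) (Function('d')(p) = Pow(Add(p, Add(-1, Mul(Rational(1, 3), -3))), -1) = Pow(Add(p, Add(-1, -1)), -1) = Pow(Add(p, -2), -1) = Pow(Add(-2, p), -1))
Function('z')(m) = Add(-17, Mul(78, Pow(m, -1))) (Function('z')(m) = Add(-3, Add(Mul(78, Pow(m, -1)), -14)) = Add(-3, Add(-14, Mul(78, Pow(m, -1)))) = Add(-17, Mul(78, Pow(m, -1))))
Add(Function('d')(Mul(Add(10, Add(5, Mul(-1, -2))), 1)), Function('z')(-694)) = Add(Pow(Add(-2, Mul(Add(10, Add(5, Mul(-1, -2))), 1)), -1), Add(-17, Mul(78, Pow(-694, -1)))) = Add(Pow(Add(-2, Mul(Add(10, Add(5, 2)), 1)), -1), Add(-17, Mul(78, Rational(-1, 694)))) = Add(Pow(Add(-2, Mul(Add(10, 7), 1)), -1), Add(-17, Rational(-39, 347))) = Add(Pow(Add(-2, Mul(17, 1)), -1), Rational(-5938, 347)) = Add(Pow(Add(-2, 17), -1), Rational(-5938, 347)) = Add(Pow(15, -1), Rational(-5938, 347)) = Add(Rational(1, 15), Rational(-5938, 347)) = Rational(-88723, 5205)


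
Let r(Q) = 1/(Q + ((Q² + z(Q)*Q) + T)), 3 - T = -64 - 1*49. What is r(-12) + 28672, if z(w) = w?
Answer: 11239425/392 ≈ 28672.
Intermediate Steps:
T = 116 (T = 3 - (-64 - 1*49) = 3 - (-64 - 49) = 3 - 1*(-113) = 3 + 113 = 116)
r(Q) = 1/(116 + Q + 2*Q²) (r(Q) = 1/(Q + ((Q² + Q*Q) + 116)) = 1/(Q + ((Q² + Q²) + 116)) = 1/(Q + (2*Q² + 116)) = 1/(Q + (116 + 2*Q²)) = 1/(116 + Q + 2*Q²))
r(-12) + 28672 = 1/(116 - 12 + 2*(-12)²) + 28672 = 1/(116 - 12 + 2*144) + 28672 = 1/(116 - 12 + 288) + 28672 = 1/392 + 28672 = 11239425/392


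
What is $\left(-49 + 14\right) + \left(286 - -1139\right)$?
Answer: $1390$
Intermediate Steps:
$\left(-49 + 14\right) + \left(286 - -1139\right) = -35 + \left(286 + 1139\right) = -35 + 1425 = 1390$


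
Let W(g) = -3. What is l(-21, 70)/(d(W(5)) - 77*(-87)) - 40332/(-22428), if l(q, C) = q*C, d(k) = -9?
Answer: 657922/416787 ≈ 1.5786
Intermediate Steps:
l(q, C) = C*q
l(-21, 70)/(d(W(5)) - 77*(-87)) - 40332/(-22428) = (70*(-21))/(-9 - 77*(-87)) - 40332/(-22428) = -1470/(-9 + 6699) - 40332*(-1/22428) = -1470/6690 + 3361/1869 = -1470*1/6690 + 3361/1869 = -49/223 + 3361/1869 = 657922/416787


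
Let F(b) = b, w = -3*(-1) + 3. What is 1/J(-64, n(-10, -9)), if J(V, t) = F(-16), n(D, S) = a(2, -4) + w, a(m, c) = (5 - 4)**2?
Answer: -1/16 ≈ -0.062500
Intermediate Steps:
a(m, c) = 1 (a(m, c) = 1**2 = 1)
w = 6 (w = 3 + 3 = 6)
n(D, S) = 7 (n(D, S) = 1 + 6 = 7)
J(V, t) = -16
1/J(-64, n(-10, -9)) = 1/(-16) = -1/16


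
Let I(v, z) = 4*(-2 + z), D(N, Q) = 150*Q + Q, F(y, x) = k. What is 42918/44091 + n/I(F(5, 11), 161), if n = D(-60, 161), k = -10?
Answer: 5310107/135468 ≈ 39.198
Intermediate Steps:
F(y, x) = -10
D(N, Q) = 151*Q
n = 24311 (n = 151*161 = 24311)
I(v, z) = -8 + 4*z
42918/44091 + n/I(F(5, 11), 161) = 42918/44091 + 24311/(-8 + 4*161) = 42918*(1/44091) + 24311/(-8 + 644) = 622/639 + 24311/636 = 5310107/135468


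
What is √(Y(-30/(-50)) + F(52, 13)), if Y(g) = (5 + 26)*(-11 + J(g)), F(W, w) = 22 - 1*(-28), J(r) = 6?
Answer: I*√105 ≈ 10.247*I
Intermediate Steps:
F(W, w) = 50 (F(W, w) = 22 + 28 = 50)
Y(g) = -155 (Y(g) = (5 + 26)*(-11 + 6) = 31*(-5) = -155)
√(Y(-30/(-50)) + F(52, 13)) = √(-155 + 50) = √(-105) = I*√105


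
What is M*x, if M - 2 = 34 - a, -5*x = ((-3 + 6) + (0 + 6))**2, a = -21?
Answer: -4617/5 ≈ -923.40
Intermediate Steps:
x = -81/5 (x = -((-3 + 6) + (0 + 6))**2/5 = -(3 + 6)**2/5 = -1/5*9**2 = -1/5*81 = -81/5 ≈ -16.200)
M = 57 (M = 2 + (34 - 1*(-21)) = 2 + (34 + 21) = 2 + 55 = 57)
M*x = 57*(-81/5) = -4617/5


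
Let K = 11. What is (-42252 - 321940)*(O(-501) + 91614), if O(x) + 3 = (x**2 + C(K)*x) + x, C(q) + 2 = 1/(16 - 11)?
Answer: -624612588288/5 ≈ -1.2492e+11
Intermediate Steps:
C(q) = -9/5 (C(q) = -2 + 1/(16 - 11) = -2 + 1/5 = -9/5)
O(x) = -3 + x**2 - 4*x/5 (O(x) = -3 + ((x**2 - 9*x/5) + x) = -3 + (x**2 - 4*x/5) = -3 + x**2 - 4*x/5)
(-42252 - 321940)*(O(-501) + 91614) = (-42252 - 321940)*((-3 + (-501)**2 - 4/5*(-501)) + 91614) = -364192*((-3 + 251001 + 2004/5) + 91614) = -364192*(1256994/5 + 91614) = -364192*1715064/5 = -624612588288/5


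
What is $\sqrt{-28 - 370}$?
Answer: $i \sqrt{398} \approx 19.95 i$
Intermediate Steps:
$\sqrt{-28 - 370} = \sqrt{-398} = i \sqrt{398}$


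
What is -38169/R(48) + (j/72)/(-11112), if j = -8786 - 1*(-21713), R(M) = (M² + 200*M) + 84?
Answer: -3508529/1096384 ≈ -3.2001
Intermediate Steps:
R(M) = 84 + M² + 200*M
j = 12927 (j = -8786 + 21713 = 12927)
-38169/R(48) + (j/72)/(-11112) = -38169/(84 + 48² + 200*48) + (12927/72)/(-11112) = -38169/(84 + 2304 + 9600) + (12927*(1/72))*(-1/11112) = -38169/11988 + (4309/24)*(-1/11112) = -38169*1/11988 - 4309/266688 = -4241/1332 - 4309/266688 = -3508529/1096384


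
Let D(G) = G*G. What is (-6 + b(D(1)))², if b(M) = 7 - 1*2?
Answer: 1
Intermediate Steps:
D(G) = G²
b(M) = 5 (b(M) = 7 - 2 = 5)
(-6 + b(D(1)))² = (-6 + 5)² = (-1)² = 1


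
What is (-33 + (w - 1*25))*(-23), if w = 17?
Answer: 943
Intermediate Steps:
(-33 + (w - 1*25))*(-23) = (-33 + (17 - 1*25))*(-23) = (-33 + (17 - 25))*(-23) = (-33 - 8)*(-23) = -41*(-23) = 943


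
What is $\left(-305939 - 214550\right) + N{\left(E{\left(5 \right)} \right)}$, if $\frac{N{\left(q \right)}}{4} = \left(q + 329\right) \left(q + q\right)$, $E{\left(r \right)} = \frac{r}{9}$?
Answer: $- \frac{42040969}{81} \approx -5.1902 \cdot 10^{5}$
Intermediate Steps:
$E{\left(r \right)} = \frac{r}{9}$ ($E{\left(r \right)} = r \frac{1}{9} = \frac{r}{9}$)
$N{\left(q \right)} = 8 q \left(329 + q\right)$ ($N{\left(q \right)} = 4 \left(q + 329\right) \left(q + q\right) = 4 \left(329 + q\right) 2 q = 4 \cdot 2 q \left(329 + q\right) = 8 q \left(329 + q\right)$)
$\left(-305939 - 214550\right) + N{\left(E{\left(5 \right)} \right)} = \left(-305939 - 214550\right) + 8 \cdot \frac{1}{9} \cdot 5 \left(329 + \frac{1}{9} \cdot 5\right) = -520489 + 8 \cdot \frac{5}{9} \left(329 + \frac{5}{9}\right) = -520489 + 8 \cdot \frac{5}{9} \cdot \frac{2966}{9} = -520489 + \frac{118640}{81} = - \frac{42040969}{81}$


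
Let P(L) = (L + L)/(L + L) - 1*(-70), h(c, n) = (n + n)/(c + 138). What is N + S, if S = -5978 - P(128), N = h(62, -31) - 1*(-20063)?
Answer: 1401369/100 ≈ 14014.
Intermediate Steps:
h(c, n) = 2*n/(138 + c) (h(c, n) = (2*n)/(138 + c) = 2*n/(138 + c))
P(L) = 71 (P(L) = (2*L)/((2*L)) + 70 = (2*L)*(1/(2*L)) + 70 = 1 + 70 = 71)
N = 2006269/100 (N = 2*(-31)/(138 + 62) - 1*(-20063) = 2*(-31)/200 + 20063 = 2*(-31)*(1/200) + 20063 = -31/100 + 20063 = 2006269/100 ≈ 20063.)
S = -6049 (S = -5978 - 1*71 = -5978 - 71 = -6049)
N + S = 2006269/100 - 6049 = 1401369/100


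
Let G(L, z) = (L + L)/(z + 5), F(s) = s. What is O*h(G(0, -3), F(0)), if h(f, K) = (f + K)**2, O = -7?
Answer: 0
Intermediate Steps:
G(L, z) = 2*L/(5 + z) (G(L, z) = (2*L)/(5 + z) = 2*L/(5 + z))
h(f, K) = (K + f)**2
O*h(G(0, -3), F(0)) = -7*(0 + 2*0/(5 - 3))**2 = -7*(0 + 2*0/2)**2 = -7*(0 + 2*0*(1/2))**2 = -7*(0 + 0)**2 = -7*0**2 = -7*0 = 0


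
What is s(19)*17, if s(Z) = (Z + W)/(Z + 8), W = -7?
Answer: 68/9 ≈ 7.5556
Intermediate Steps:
s(Z) = (-7 + Z)/(8 + Z) (s(Z) = (Z - 7)/(Z + 8) = (-7 + Z)/(8 + Z))
s(19)*17 = ((-7 + 19)/(8 + 19))*17 = (12/27)*17 = ((1/27)*12)*17 = (4/9)*17 = 68/9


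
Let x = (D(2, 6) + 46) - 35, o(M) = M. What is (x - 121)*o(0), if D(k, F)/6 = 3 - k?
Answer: 0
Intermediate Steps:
D(k, F) = 18 - 6*k (D(k, F) = 6*(3 - k) = 18 - 6*k)
x = 17 (x = ((18 - 6*2) + 46) - 35 = ((18 - 12) + 46) - 35 = (6 + 46) - 35 = 52 - 35 = 17)
(x - 121)*o(0) = (17 - 121)*0 = -104*0 = 0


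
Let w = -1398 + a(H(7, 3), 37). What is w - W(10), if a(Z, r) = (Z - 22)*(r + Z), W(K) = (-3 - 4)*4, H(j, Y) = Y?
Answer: -2130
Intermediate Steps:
W(K) = -28 (W(K) = -7*4 = -28)
a(Z, r) = (-22 + Z)*(Z + r)
w = -2158 (w = -1398 + (3² - 22*3 - 22*37 + 3*37) = -1398 + (9 - 66 - 814 + 111) = -1398 - 760 = -2158)
w - W(10) = -2158 - 1*(-28) = -2158 + 28 = -2130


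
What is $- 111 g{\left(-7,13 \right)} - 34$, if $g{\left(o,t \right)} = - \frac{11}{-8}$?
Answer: $- \frac{1493}{8} \approx -186.63$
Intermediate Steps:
$g{\left(o,t \right)} = \frac{11}{8}$ ($g{\left(o,t \right)} = \left(-11\right) \left(- \frac{1}{8}\right) = \frac{11}{8}$)
$- 111 g{\left(-7,13 \right)} - 34 = \left(-111\right) \frac{11}{8} - 34 = - \frac{1221}{8} - 34 = - \frac{1493}{8}$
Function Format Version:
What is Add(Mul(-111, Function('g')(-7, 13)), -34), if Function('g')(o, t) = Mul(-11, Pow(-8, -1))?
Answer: Rational(-1493, 8) ≈ -186.63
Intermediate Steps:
Function('g')(o, t) = Rational(11, 8) (Function('g')(o, t) = Mul(-11, Rational(-1, 8)) = Rational(11, 8))
Add(Mul(-111, Function('g')(-7, 13)), -34) = Add(Mul(-111, Rational(11, 8)), -34) = Add(Rational(-1221, 8), -34) = Rational(-1493, 8)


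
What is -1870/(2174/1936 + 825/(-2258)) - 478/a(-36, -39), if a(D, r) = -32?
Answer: -32500856643/13246768 ≈ -2453.5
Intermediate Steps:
-1870/(2174/1936 + 825/(-2258)) - 478/a(-36, -39) = -1870/(2174/1936 + 825/(-2258)) - 478/(-32) = -1870/(2174*(1/1936) + 825*(-1/2258)) - 478*(-1/32) = -1870/(1087/968 - 825/2258) + 239/16 = -1870/827923/1092872 + 239/16 = -1870*1092872/827923 + 239/16 = -2043670640/827923 + 239/16 = -32500856643/13246768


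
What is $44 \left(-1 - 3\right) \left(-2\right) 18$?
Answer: $6336$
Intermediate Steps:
$44 \left(-1 - 3\right) \left(-2\right) 18 = 44 \left(\left(-4\right) \left(-2\right)\right) 18 = 44 \cdot 8 \cdot 18 = 352 \cdot 18 = 6336$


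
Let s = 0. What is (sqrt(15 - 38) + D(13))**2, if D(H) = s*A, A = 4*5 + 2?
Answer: -23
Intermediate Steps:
A = 22 (A = 20 + 2 = 22)
D(H) = 0 (D(H) = 0*22 = 0)
(sqrt(15 - 38) + D(13))**2 = (sqrt(15 - 38) + 0)**2 = (sqrt(-23) + 0)**2 = (I*sqrt(23) + 0)**2 = (I*sqrt(23))**2 = -23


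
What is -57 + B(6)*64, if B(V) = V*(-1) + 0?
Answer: -441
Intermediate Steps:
B(V) = -V (B(V) = -V + 0 = -V)
-57 + B(6)*64 = -57 - 1*6*64 = -57 - 6*64 = -57 - 384 = -441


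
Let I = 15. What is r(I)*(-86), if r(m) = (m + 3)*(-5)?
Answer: 7740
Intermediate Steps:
r(m) = -15 - 5*m (r(m) = (3 + m)*(-5) = -15 - 5*m)
r(I)*(-86) = (-15 - 5*15)*(-86) = (-15 - 75)*(-86) = -90*(-86) = 7740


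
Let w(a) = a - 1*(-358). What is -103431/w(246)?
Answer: -103431/604 ≈ -171.24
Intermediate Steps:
w(a) = 358 + a (w(a) = a + 358 = 358 + a)
-103431/w(246) = -103431/(358 + 246) = -103431/604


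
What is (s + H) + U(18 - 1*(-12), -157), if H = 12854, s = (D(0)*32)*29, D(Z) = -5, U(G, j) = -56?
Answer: 8158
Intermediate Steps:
s = -4640 (s = -5*32*29 = -160*29 = -4640)
(s + H) + U(18 - 1*(-12), -157) = (-4640 + 12854) - 56 = 8214 - 56 = 8158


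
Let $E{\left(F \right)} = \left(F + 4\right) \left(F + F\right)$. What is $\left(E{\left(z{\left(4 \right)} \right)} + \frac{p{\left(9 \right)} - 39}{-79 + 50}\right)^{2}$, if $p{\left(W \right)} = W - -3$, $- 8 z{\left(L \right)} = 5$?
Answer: $\frac{9308601}{861184} \approx 10.809$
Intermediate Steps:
$z{\left(L \right)} = - \frac{5}{8}$ ($z{\left(L \right)} = \left(- \frac{1}{8}\right) 5 = - \frac{5}{8}$)
$p{\left(W \right)} = 3 + W$ ($p{\left(W \right)} = W + 3 = 3 + W$)
$E{\left(F \right)} = 2 F \left(4 + F\right)$ ($E{\left(F \right)} = \left(4 + F\right) 2 F = 2 F \left(4 + F\right)$)
$\left(E{\left(z{\left(4 \right)} \right)} + \frac{p{\left(9 \right)} - 39}{-79 + 50}\right)^{2} = \left(2 \left(- \frac{5}{8}\right) \left(4 - \frac{5}{8}\right) + \frac{\left(3 + 9\right) - 39}{-79 + 50}\right)^{2} = \left(2 \left(- \frac{5}{8}\right) \frac{27}{8} + \frac{12 - 39}{-29}\right)^{2} = \left(- \frac{135}{32} - - \frac{27}{29}\right)^{2} = \left(- \frac{135}{32} + \frac{27}{29}\right)^{2} = \left(- \frac{3051}{928}\right)^{2} = \frac{9308601}{861184}$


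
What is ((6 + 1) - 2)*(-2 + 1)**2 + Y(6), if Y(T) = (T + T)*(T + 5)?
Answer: 137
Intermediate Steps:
Y(T) = 2*T*(5 + T) (Y(T) = (2*T)*(5 + T) = 2*T*(5 + T))
((6 + 1) - 2)*(-2 + 1)**2 + Y(6) = ((6 + 1) - 2)*(-2 + 1)**2 + 2*6*(5 + 6) = (7 - 2)*(-1)**2 + 2*6*11 = 5*1 + 132 = 5 + 132 = 137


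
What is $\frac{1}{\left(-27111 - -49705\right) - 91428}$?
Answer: $- \frac{1}{68834} \approx -1.4528 \cdot 10^{-5}$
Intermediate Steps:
$\frac{1}{\left(-27111 - -49705\right) - 91428} = \frac{1}{\left(-27111 + 49705\right) - 91428} = \frac{1}{22594 - 91428} = \frac{1}{-68834} = - \frac{1}{68834}$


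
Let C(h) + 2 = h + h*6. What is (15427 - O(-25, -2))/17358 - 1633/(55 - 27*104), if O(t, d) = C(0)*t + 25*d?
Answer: 70816145/47786574 ≈ 1.4819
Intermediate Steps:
C(h) = -2 + 7*h (C(h) = -2 + (h + h*6) = -2 + (h + 6*h) = -2 + 7*h)
O(t, d) = -2*t + 25*d (O(t, d) = (-2 + 7*0)*t + 25*d = (-2 + 0)*t + 25*d = -2*t + 25*d)
(15427 - O(-25, -2))/17358 - 1633/(55 - 27*104) = (15427 - (-2*(-25) + 25*(-2)))/17358 - 1633/(55 - 27*104) = (15427 - (50 - 50))*(1/17358) - 1633/(55 - 2808) = (15427 - 1*0)*(1/17358) - 1633/(-2753) = (15427 + 0)*(1/17358) - 1633*(-1/2753) = 15427*(1/17358) + 1633/2753 = 15427/17358 + 1633/2753 = 70816145/47786574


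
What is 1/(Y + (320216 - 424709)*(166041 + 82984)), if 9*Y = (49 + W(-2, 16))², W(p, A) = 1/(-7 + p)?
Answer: -729/18969578044325 ≈ -3.8430e-11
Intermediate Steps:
Y = 193600/729 (Y = (49 + 1/(-7 - 2))²/9 = (49 + 1/(-9))²/9 = (49 - ⅑)²/9 = (440/9)²/9 = (⅑)*(193600/81) = 193600/729 ≈ 265.57)
1/(Y + (320216 - 424709)*(166041 + 82984)) = 1/(193600/729 + (320216 - 424709)*(166041 + 82984)) = 1/(193600/729 - 104493*249025) = 1/(193600/729 - 26021369325) = 1/(-18969578044325/729) = -729/18969578044325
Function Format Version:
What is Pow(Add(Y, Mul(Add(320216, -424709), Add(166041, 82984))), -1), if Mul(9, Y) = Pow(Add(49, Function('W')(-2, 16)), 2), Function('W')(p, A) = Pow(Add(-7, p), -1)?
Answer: Rational(-729, 18969578044325) ≈ -3.8430e-11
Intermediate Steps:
Y = Rational(193600, 729) (Y = Mul(Rational(1, 9), Pow(Add(49, Pow(Add(-7, -2), -1)), 2)) = Mul(Rational(1, 9), Pow(Add(49, Pow(-9, -1)), 2)) = Mul(Rational(1, 9), Pow(Add(49, Rational(-1, 9)), 2)) = Mul(Rational(1, 9), Pow(Rational(440, 9), 2)) = Mul(Rational(1, 9), Rational(193600, 81)) = Rational(193600, 729) ≈ 265.57)
Pow(Add(Y, Mul(Add(320216, -424709), Add(166041, 82984))), -1) = Pow(Add(Rational(193600, 729), Mul(Add(320216, -424709), Add(166041, 82984))), -1) = Pow(Add(Rational(193600, 729), Mul(-104493, 249025)), -1) = Pow(Add(Rational(193600, 729), -26021369325), -1) = Pow(Rational(-18969578044325, 729), -1) = Rational(-729, 18969578044325)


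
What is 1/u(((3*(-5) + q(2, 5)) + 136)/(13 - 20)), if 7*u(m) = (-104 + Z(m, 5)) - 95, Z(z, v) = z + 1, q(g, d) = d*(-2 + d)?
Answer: -49/1522 ≈ -0.032194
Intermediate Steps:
Z(z, v) = 1 + z
u(m) = -198/7 + m/7 (u(m) = ((-104 + (1 + m)) - 95)/7 = ((-103 + m) - 95)/7 = (-198 + m)/7 = -198/7 + m/7)
1/u(((3*(-5) + q(2, 5)) + 136)/(13 - 20)) = 1/(-198/7 + (((3*(-5) + 5*(-2 + 5)) + 136)/(13 - 20))/7) = 1/(-198/7 + (((-15 + 5*3) + 136)/(-7))/7) = 1/(-198/7 + (((-15 + 15) + 136)*(-1/7))/7) = 1/(-198/7 + ((0 + 136)*(-1/7))/7) = 1/(-198/7 + (136*(-1/7))/7) = 1/(-198/7 + (1/7)*(-136/7)) = 1/(-198/7 - 136/49) = 1/(-1522/49) = -49/1522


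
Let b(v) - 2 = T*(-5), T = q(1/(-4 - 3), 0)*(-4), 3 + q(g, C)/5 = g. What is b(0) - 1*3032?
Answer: -23410/7 ≈ -3344.3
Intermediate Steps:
q(g, C) = -15 + 5*g
T = 440/7 (T = (-15 + 5/(-4 - 3))*(-4) = (-15 + 5/(-7))*(-4) = (-15 + 5*(-⅐))*(-4) = (-15 - 5/7)*(-4) = -110/7*(-4) = 440/7 ≈ 62.857)
b(v) = -2186/7 (b(v) = 2 + (440/7)*(-5) = 2 - 2200/7 = -2186/7)
b(0) - 1*3032 = -2186/7 - 1*3032 = -2186/7 - 3032 = -23410/7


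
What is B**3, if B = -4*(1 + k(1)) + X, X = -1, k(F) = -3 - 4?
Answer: 12167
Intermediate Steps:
k(F) = -7
B = 23 (B = -4*(1 - 7) - 1 = -4*(-6) - 1 = 24 - 1 = 23)
B**3 = 23**3 = 12167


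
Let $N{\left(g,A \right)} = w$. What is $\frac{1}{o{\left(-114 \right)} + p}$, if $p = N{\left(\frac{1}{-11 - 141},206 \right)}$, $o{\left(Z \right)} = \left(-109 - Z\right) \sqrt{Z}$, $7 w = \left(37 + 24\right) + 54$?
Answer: $\frac{161}{30575} - \frac{49 i \sqrt{114}}{30575} \approx 0.0052657 - 0.017111 i$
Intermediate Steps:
$w = \frac{115}{7}$ ($w = \frac{\left(37 + 24\right) + 54}{7} = \frac{61 + 54}{7} = \frac{1}{7} \cdot 115 = \frac{115}{7} \approx 16.429$)
$N{\left(g,A \right)} = \frac{115}{7}$
$o{\left(Z \right)} = \sqrt{Z} \left(-109 - Z\right)$
$p = \frac{115}{7} \approx 16.429$
$\frac{1}{o{\left(-114 \right)} + p} = \frac{1}{\sqrt{-114} \left(-109 - -114\right) + \frac{115}{7}} = \frac{1}{i \sqrt{114} \left(-109 + 114\right) + \frac{115}{7}} = \frac{1}{i \sqrt{114} \cdot 5 + \frac{115}{7}} = \frac{1}{5 i \sqrt{114} + \frac{115}{7}} = \frac{1}{\frac{115}{7} + 5 i \sqrt{114}}$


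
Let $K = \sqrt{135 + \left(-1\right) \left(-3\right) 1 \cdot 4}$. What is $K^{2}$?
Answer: $147$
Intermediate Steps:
$K = 7 \sqrt{3}$ ($K = \sqrt{135 + 3 \cdot 1 \cdot 4} = \sqrt{135 + 3 \cdot 4} = \sqrt{135 + 12} = \sqrt{147} = 7 \sqrt{3} \approx 12.124$)
$K^{2} = \left(7 \sqrt{3}\right)^{2} = 147$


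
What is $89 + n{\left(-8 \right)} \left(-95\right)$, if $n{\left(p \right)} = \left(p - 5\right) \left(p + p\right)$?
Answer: $-19671$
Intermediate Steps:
$n{\left(p \right)} = 2 p \left(-5 + p\right)$ ($n{\left(p \right)} = \left(-5 + p\right) 2 p = 2 p \left(-5 + p\right)$)
$89 + n{\left(-8 \right)} \left(-95\right) = 89 + 2 \left(-8\right) \left(-5 - 8\right) \left(-95\right) = 89 + 2 \left(-8\right) \left(-13\right) \left(-95\right) = 89 + 208 \left(-95\right) = 89 - 19760 = -19671$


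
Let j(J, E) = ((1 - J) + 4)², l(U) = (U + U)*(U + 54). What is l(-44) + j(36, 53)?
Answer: 81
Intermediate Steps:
l(U) = 2*U*(54 + U) (l(U) = (2*U)*(54 + U) = 2*U*(54 + U))
j(J, E) = (5 - J)²
l(-44) + j(36, 53) = 2*(-44)*(54 - 44) + (-5 + 36)² = 2*(-44)*10 + 31² = -880 + 961 = 81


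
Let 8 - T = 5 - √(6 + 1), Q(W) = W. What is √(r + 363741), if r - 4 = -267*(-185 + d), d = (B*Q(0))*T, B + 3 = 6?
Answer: 2*√103285 ≈ 642.76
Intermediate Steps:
T = 3 + √7 (T = 8 - (5 - √(6 + 1)) = 8 - (5 - √7) = 8 + (-5 + √7) = 3 + √7 ≈ 5.6458)
B = 3 (B = -3 + 6 = 3)
d = 0 (d = (3*0)*(3 + √7) = 0*(3 + √7) = 0)
r = 49399 (r = 4 - 267*(-185 + 0) = 4 - 267*(-185) = 4 + 49395 = 49399)
√(r + 363741) = √(49399 + 363741) = √413140 = 2*√103285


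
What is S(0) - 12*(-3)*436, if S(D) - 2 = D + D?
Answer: 15698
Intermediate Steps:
S(D) = 2 + 2*D (S(D) = 2 + (D + D) = 2 + 2*D)
S(0) - 12*(-3)*436 = (2 + 2*0) - 12*(-3)*436 = (2 + 0) + 36*436 = 2 + 15696 = 15698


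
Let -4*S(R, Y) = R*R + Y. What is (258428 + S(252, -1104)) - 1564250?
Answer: -1321422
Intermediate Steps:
S(R, Y) = -Y/4 - R²/4 (S(R, Y) = -(R*R + Y)/4 = -(R² + Y)/4 = -(Y + R²)/4 = -Y/4 - R²/4)
(258428 + S(252, -1104)) - 1564250 = (258428 + (-¼*(-1104) - ¼*252²)) - 1564250 = (258428 + (276 - ¼*63504)) - 1564250 = (258428 + (276 - 15876)) - 1564250 = (258428 - 15600) - 1564250 = 242828 - 1564250 = -1321422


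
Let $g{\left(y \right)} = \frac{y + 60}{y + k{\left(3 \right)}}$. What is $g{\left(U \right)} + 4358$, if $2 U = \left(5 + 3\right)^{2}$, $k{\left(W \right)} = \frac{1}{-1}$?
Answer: $\frac{135190}{31} \approx 4361.0$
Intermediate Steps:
$k{\left(W \right)} = -1$
$U = 32$ ($U = \frac{\left(5 + 3\right)^{2}}{2} = \frac{8^{2}}{2} = \frac{1}{2} \cdot 64 = 32$)
$g{\left(y \right)} = \frac{60 + y}{-1 + y}$ ($g{\left(y \right)} = \frac{y + 60}{y - 1} = \frac{60 + y}{-1 + y}$)
$g{\left(U \right)} + 4358 = \frac{60 + 32}{-1 + 32} + 4358 = \frac{1}{31} \cdot 92 + 4358 = \frac{92}{31} + 4358 = \frac{135190}{31}$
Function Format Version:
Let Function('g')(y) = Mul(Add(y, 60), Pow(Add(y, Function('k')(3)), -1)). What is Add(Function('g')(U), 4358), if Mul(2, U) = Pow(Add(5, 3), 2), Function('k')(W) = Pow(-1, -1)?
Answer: Rational(135190, 31) ≈ 4361.0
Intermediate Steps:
Function('k')(W) = -1
U = 32 (U = Mul(Rational(1, 2), Pow(Add(5, 3), 2)) = Mul(Rational(1, 2), Pow(8, 2)) = Mul(Rational(1, 2), 64) = 32)
Function('g')(y) = Mul(Pow(Add(-1, y), -1), Add(60, y)) (Function('g')(y) = Mul(Add(y, 60), Pow(Add(y, -1), -1)) = Mul(Add(60, y), Pow(Add(-1, y), -1)) = Mul(Pow(Add(-1, y), -1), Add(60, y)))
Add(Function('g')(U), 4358) = Add(Mul(Pow(Add(-1, 32), -1), Add(60, 32)), 4358) = Add(Mul(Pow(31, -1), 92), 4358) = Add(Mul(Rational(1, 31), 92), 4358) = Add(Rational(92, 31), 4358) = Rational(135190, 31)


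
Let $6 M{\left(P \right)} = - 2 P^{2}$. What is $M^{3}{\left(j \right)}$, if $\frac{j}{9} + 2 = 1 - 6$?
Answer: $-2315685267$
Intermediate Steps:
$j = -63$ ($j = -18 + 9 \left(1 - 6\right) = -18 + 9 \left(-5\right) = -18 - 45 = -63$)
$M{\left(P \right)} = - \frac{P^{2}}{3}$ ($M{\left(P \right)} = \frac{\left(-2\right) P^{2}}{6} = - \frac{P^{2}}{3}$)
$M^{3}{\left(j \right)} = \left(- \frac{\left(-63\right)^{2}}{3}\right)^{3} = \left(\left(- \frac{1}{3}\right) 3969\right)^{3} = \left(-1323\right)^{3} = -2315685267$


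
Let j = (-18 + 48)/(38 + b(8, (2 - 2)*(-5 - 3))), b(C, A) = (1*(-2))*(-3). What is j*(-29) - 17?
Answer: -809/22 ≈ -36.773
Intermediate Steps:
b(C, A) = 6 (b(C, A) = -2*(-3) = 6)
j = 15/22 (j = (-18 + 48)/(38 + 6) = 30/44 = 30*(1/44) = 15/22 ≈ 0.68182)
j*(-29) - 17 = (15/22)*(-29) - 17 = -435/22 - 17 = -809/22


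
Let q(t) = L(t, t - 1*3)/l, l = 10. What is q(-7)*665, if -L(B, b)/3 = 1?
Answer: -399/2 ≈ -199.50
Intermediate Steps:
L(B, b) = -3 (L(B, b) = -3*1 = -3)
q(t) = -3/10
q(-7)*665 = -3/10*665 = -399/2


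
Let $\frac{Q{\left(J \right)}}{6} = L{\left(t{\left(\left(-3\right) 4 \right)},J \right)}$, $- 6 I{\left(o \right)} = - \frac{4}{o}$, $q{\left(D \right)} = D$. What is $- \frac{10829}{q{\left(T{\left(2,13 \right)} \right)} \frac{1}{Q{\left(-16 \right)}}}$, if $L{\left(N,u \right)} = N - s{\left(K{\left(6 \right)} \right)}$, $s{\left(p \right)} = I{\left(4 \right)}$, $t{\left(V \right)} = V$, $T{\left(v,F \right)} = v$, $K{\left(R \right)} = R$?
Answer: $\frac{790517}{2} \approx 3.9526 \cdot 10^{5}$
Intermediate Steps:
$I{\left(o \right)} = \frac{2}{3 o}$ ($I{\left(o \right)} = - \frac{\left(-4\right) \frac{1}{o}}{6} = \frac{2}{3 o}$)
$s{\left(p \right)} = \frac{1}{6}$ ($s{\left(p \right)} = \frac{2}{3 \cdot 4} = \frac{2}{3} \cdot \frac{1}{4} = \frac{1}{6}$)
$L{\left(N,u \right)} = - \frac{1}{6} + N$ ($L{\left(N,u \right)} = N - \frac{1}{6} = - \frac{1}{6} + N$)
$Q{\left(J \right)} = -73$ ($Q{\left(J \right)} = 6 \left(- \frac{1}{6} - 12\right) = 6 \left(- \frac{73}{6}\right) = -73$)
$- \frac{10829}{q{\left(T{\left(2,13 \right)} \right)} \frac{1}{Q{\left(-16 \right)}}} = - \frac{10829}{2 \frac{1}{-73}} = - \frac{10829}{2 \left(- \frac{1}{73}\right)} = - \frac{10829}{- \frac{2}{73}} = \left(-10829\right) \left(- \frac{73}{2}\right) = \frac{790517}{2}$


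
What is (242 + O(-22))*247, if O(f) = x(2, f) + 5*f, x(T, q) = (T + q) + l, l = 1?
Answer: 27911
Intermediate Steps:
x(T, q) = 1 + T + q (x(T, q) = (T + q) + 1 = 1 + T + q)
O(f) = 3 + 6*f (O(f) = (1 + 2 + f) + 5*f = (3 + f) + 5*f = 3 + 6*f)
(242 + O(-22))*247 = (242 + (3 + 6*(-22)))*247 = (242 + (3 - 132))*247 = (242 - 129)*247 = 113*247 = 27911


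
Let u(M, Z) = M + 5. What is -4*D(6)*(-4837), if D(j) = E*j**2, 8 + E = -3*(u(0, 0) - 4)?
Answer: -7661808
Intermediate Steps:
u(M, Z) = 5 + M
E = -11 (E = -8 - 3*((5 + 0) - 4) = -8 - 3*(5 - 4) = -8 - 3*1 = -8 - 3 = -11)
D(j) = -11*j**2
-4*D(6)*(-4837) = -(-44)*6**2*(-4837) = -(-44)*36*(-4837) = -4*(-396)*(-4837) = 1584*(-4837) = -7661808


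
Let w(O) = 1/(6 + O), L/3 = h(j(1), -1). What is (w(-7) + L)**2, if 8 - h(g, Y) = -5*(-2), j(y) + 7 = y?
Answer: 49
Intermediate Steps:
j(y) = -7 + y
h(g, Y) = -2 (h(g, Y) = 8 - (-5)*(-2) = 8 - 1*10 = 8 - 10 = -2)
L = -6 (L = 3*(-2) = -6)
(w(-7) + L)**2 = (1/(6 - 7) - 6)**2 = (1/(-1) - 6)**2 = (-1 - 6)**2 = (-7)**2 = 49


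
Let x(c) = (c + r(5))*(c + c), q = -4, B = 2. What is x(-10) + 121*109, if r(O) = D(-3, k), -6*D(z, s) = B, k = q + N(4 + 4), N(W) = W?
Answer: 40187/3 ≈ 13396.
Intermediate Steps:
k = 4 (k = -4 + (4 + 4) = -4 + 8 = 4)
D(z, s) = -⅓ (D(z, s) = -⅙*2 = -⅓)
r(O) = -⅓
x(c) = 2*c*(-⅓ + c) (x(c) = (c - ⅓)*(c + c) = (-⅓ + c)*(2*c) = 2*c*(-⅓ + c))
x(-10) + 121*109 = (⅔)*(-10)*(-1 + 3*(-10)) + 121*109 = (⅔)*(-10)*(-1 - 30) + 13189 = (⅔)*(-10)*(-31) + 13189 = 620/3 + 13189 = 40187/3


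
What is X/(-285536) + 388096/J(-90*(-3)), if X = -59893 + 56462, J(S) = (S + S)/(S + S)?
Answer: 110815382887/285536 ≈ 3.8810e+5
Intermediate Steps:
J(S) = 1 (J(S) = (2*S)/((2*S)) = (2*S)*(1/(2*S)) = 1)
X = -3431
X/(-285536) + 388096/J(-90*(-3)) = -3431/(-285536) + 388096/1 = -3431*(-1/285536) + 388096*1 = 3431/285536 + 388096 = 110815382887/285536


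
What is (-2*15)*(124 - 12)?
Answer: -3360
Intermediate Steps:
(-2*15)*(124 - 12) = -30*112 = -3360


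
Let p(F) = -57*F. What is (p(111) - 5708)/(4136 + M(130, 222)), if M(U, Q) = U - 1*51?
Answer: -2407/843 ≈ -2.8553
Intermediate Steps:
M(U, Q) = -51 + U (M(U, Q) = U - 51 = -51 + U)
(p(111) - 5708)/(4136 + M(130, 222)) = (-57*111 - 5708)/(4136 + (-51 + 130)) = (-6327 - 5708)/(4136 + 79) = -12035/4215 = -12035*1/4215 = -2407/843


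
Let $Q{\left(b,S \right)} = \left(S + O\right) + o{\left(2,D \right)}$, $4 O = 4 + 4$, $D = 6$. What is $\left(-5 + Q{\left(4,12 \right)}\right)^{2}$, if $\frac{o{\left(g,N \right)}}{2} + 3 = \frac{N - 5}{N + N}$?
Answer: $\frac{361}{36} \approx 10.028$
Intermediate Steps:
$o{\left(g,N \right)} = -6 + \frac{-5 + N}{N}$ ($o{\left(g,N \right)} = -6 + 2 \frac{N - 5}{N + N} = -6 + 2 \frac{-5 + N}{2 N} = -6 + \frac{-5 + N}{N}$)
$O = 2$ ($O = \frac{4 + 4}{4} = \frac{1}{4} \cdot 8 = 2$)
$Q{\left(b,S \right)} = - \frac{23}{6} + S$ ($Q{\left(b,S \right)} = \left(S + 2\right) - \left(5 + \frac{5}{6}\right) = \left(2 + S\right) - \frac{35}{6} = - \frac{23}{6} + S$)
$\left(-5 + Q{\left(4,12 \right)}\right)^{2} = \left(-5 + \left(- \frac{23}{6} + 12\right)\right)^{2} = \left(-5 + \frac{49}{6}\right)^{2} = \left(\frac{19}{6}\right)^{2} = \frac{361}{36}$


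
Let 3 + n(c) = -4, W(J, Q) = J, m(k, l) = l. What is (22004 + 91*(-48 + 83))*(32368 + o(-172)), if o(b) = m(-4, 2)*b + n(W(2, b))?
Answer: 806476213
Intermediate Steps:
n(c) = -7 (n(c) = -3 - 4 = -7)
o(b) = -7 + 2*b (o(b) = 2*b - 7 = -7 + 2*b)
(22004 + 91*(-48 + 83))*(32368 + o(-172)) = (22004 + 91*(-48 + 83))*(32368 + (-7 + 2*(-172))) = (22004 + 91*35)*(32368 + (-7 - 344)) = (22004 + 3185)*(32368 - 351) = 25189*32017 = 806476213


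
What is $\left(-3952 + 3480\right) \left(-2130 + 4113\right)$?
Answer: $-935976$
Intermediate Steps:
$\left(-3952 + 3480\right) \left(-2130 + 4113\right) = \left(-472\right) 1983 = -935976$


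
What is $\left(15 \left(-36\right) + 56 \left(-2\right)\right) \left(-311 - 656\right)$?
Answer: $630484$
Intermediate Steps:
$\left(15 \left(-36\right) + 56 \left(-2\right)\right) \left(-311 - 656\right) = \left(-540 - 112\right) \left(-311 - 656\right) = \left(-652\right) \left(-967\right) = 630484$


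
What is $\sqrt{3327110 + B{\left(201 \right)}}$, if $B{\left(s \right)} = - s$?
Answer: $\sqrt{3326909} \approx 1824.0$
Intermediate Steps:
$\sqrt{3327110 + B{\left(201 \right)}} = \sqrt{3327110 - 201} = \sqrt{3326909}$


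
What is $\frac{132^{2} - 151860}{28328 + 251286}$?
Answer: $- \frac{67218}{139807} \approx -0.48079$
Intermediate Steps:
$\frac{132^{2} - 151860}{28328 + 251286} = \frac{17424 - 151860}{279614} = \left(-134436\right) \frac{1}{279614} = - \frac{67218}{139807}$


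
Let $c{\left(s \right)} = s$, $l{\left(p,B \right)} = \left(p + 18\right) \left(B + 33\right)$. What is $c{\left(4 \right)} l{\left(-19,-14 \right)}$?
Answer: $-76$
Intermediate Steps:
$l{\left(p,B \right)} = \left(18 + p\right) \left(33 + B\right)$
$c{\left(4 \right)} l{\left(-19,-14 \right)} = 4 \left(594 + 18 \left(-14\right) + 33 \left(-19\right) - -266\right) = 4 \left(594 - 252 - 627 + 266\right) = 4 \left(-19\right) = -76$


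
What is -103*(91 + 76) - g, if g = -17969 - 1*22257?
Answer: 23025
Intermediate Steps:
g = -40226 (g = -17969 - 22257 = -40226)
-103*(91 + 76) - g = -103*(91 + 76) - 1*(-40226) = -103*167 + 40226 = -17201 + 40226 = 23025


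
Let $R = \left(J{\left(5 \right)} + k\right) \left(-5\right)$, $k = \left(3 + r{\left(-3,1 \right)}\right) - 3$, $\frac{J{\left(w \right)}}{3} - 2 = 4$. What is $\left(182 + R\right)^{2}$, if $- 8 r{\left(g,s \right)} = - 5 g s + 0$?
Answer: $\frac{657721}{64} \approx 10277.0$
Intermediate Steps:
$r{\left(g,s \right)} = \frac{5 g s}{8}$ ($r{\left(g,s \right)} = - \frac{- 5 g s + 0}{8} = - \frac{\left(-5\right) g s}{8} = \frac{5 g s}{8}$)
$J{\left(w \right)} = 18$ ($J{\left(w \right)} = 6 + 3 \cdot 4 = 6 + 12 = 18$)
$k = - \frac{15}{8}$ ($k = \left(3 + \frac{5}{8} \left(-3\right) 1\right) - 3 = \left(3 - \frac{15}{8}\right) - 3 = \frac{9}{8} - 3 = - \frac{15}{8} \approx -1.875$)
$R = - \frac{645}{8}$ ($R = \left(18 - \frac{15}{8}\right) \left(-5\right) = \frac{129}{8} \left(-5\right) = - \frac{645}{8} \approx -80.625$)
$\left(182 + R\right)^{2} = \left(182 - \frac{645}{8}\right)^{2} = \left(\frac{811}{8}\right)^{2} = \frac{657721}{64}$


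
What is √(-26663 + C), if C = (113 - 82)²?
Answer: I*√25702 ≈ 160.32*I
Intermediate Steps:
C = 961 (C = 31² = 961)
√(-26663 + C) = √(-26663 + 961) = √(-25702) = I*√25702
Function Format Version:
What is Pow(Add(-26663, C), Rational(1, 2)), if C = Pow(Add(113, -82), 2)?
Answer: Mul(I, Pow(25702, Rational(1, 2))) ≈ Mul(160.32, I)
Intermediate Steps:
C = 961 (C = Pow(31, 2) = 961)
Pow(Add(-26663, C), Rational(1, 2)) = Pow(Add(-26663, 961), Rational(1, 2)) = Pow(-25702, Rational(1, 2)) = Mul(I, Pow(25702, Rational(1, 2)))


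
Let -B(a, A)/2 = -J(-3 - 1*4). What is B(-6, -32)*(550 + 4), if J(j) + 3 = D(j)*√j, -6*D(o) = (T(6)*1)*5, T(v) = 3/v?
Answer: -3324 - 1385*I*√7/3 ≈ -3324.0 - 1221.5*I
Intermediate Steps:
D(o) = -5/12 (D(o) = -(3/6)*1*5/6 = -(3*(⅙))*1*5/6 = -(½)*1*5/6 = -5/12)
J(j) = -3 - 5*√j/12
B(a, A) = -6 - 5*I*√7/6 (B(a, A) = -(-2)*(-3 - 5*√(-3 - 1*4)/12) = -(-2)*(-3 - 5*√(-3 - 4)/12) = -(-2)*(-3 - 5*I*√7/12) = -2*(3 + 5*I*√7/12) = -6 - 5*I*√7/6)
B(-6, -32)*(550 + 4) = (-6 - 5*I*√7/6)*(550 + 4) = (-6 - 5*I*√7/6)*554 = -3324 - 1385*I*√7/3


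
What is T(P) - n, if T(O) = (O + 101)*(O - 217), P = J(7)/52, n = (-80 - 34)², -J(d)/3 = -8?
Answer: -5909309/169 ≈ -34966.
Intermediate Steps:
J(d) = 24 (J(d) = -3*(-8) = 24)
n = 12996 (n = (-114)² = 12996)
P = 6/13 (P = 24/52 = 24*(1/52) = 6/13 ≈ 0.46154)
T(O) = (-217 + O)*(101 + O) (T(O) = (101 + O)*(-217 + O) = (-217 + O)*(101 + O))
T(P) - n = (-21917 + (6/13)² - 116*6/13) - 1*12996 = (-21917 + 36/169 - 696/13) - 12996 = -3712985/169 - 12996 = -5909309/169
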